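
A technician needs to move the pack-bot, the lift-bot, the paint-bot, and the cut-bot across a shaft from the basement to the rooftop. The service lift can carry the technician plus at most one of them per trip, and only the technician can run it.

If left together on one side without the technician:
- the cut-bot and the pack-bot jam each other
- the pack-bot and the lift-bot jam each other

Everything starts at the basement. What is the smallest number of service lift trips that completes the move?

Counting alone: the technician can take at most 1 across per trip to the rooftop, so moving all 4 needs at least 4 loaded trips out, with a return between consecutive ones — at least 7 crossings.
The safety rule pushes this higher. Following every safe sequence of crossings, the most of the 4 that can be at the rooftop as the service lift arrives there on crossing 7 is 3 — never all 4.
So no plan with fewer than 9 crossings exists, and this one achieves 9:
1. Technician goes to the rooftop with the pack-bot.  [the basement: the cut-bot, the lift-bot, the paint-bot | the rooftop: the pack-bot]
2. Technician goes back to the basement alone.  [the basement: the cut-bot, the lift-bot, the paint-bot | the rooftop: the pack-bot]
3. Technician goes to the rooftop with the lift-bot.  [the basement: the cut-bot, the paint-bot | the rooftop: the lift-bot, the pack-bot]
4. Technician goes back to the basement with the pack-bot.  [the basement: the cut-bot, the pack-bot, the paint-bot | the rooftop: the lift-bot]
5. Technician goes to the rooftop with the cut-bot.  [the basement: the pack-bot, the paint-bot | the rooftop: the cut-bot, the lift-bot]
6. Technician goes back to the basement alone.  [the basement: the pack-bot, the paint-bot | the rooftop: the cut-bot, the lift-bot]
7. Technician goes to the rooftop with the paint-bot.  [the basement: the pack-bot | the rooftop: the cut-bot, the lift-bot, the paint-bot]
8. Technician goes back to the basement alone.  [the basement: the pack-bot | the rooftop: the cut-bot, the lift-bot, the paint-bot]
9. Technician goes to the rooftop with the pack-bot.  [the basement: — | the rooftop: the cut-bot, the lift-bot, the pack-bot, the paint-bot]

9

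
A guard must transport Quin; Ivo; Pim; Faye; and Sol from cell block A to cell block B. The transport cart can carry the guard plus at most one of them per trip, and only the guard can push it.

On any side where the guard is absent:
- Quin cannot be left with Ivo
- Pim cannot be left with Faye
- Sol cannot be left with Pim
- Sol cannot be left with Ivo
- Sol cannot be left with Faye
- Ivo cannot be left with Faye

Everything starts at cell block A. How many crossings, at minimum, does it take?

impossible

Whatever the first load, the items left behind include a forbidden pair without the guard. No opening move is safe, so no plan exists.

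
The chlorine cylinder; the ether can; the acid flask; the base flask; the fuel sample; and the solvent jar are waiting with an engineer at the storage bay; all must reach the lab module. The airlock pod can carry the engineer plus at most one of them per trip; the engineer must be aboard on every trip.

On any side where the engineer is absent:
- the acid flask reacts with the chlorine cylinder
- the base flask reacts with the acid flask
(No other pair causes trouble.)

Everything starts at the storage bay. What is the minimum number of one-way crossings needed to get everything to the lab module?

13

Counting alone: the engineer can take at most 1 across per trip to the lab module, so moving all 6 needs at least 6 loaded trips out, with a return between consecutive ones — at least 11 crossings.
The safety rule pushes this higher. Following every safe sequence of crossings, the most of the 6 that can be at the lab module as the airlock pod arrives there on crossing 11 is 5 — never all 6.
So no plan with fewer than 13 crossings exists, and this one achieves 13:
1. Engineer goes to the lab module with the acid flask.  [the storage bay: the base flask, the chlorine cylinder, the ether can, the fuel sample, the solvent jar | the lab module: the acid flask]
2. Engineer goes back to the storage bay alone.  [the storage bay: the base flask, the chlorine cylinder, the ether can, the fuel sample, the solvent jar | the lab module: the acid flask]
3. Engineer goes to the lab module with the chlorine cylinder.  [the storage bay: the base flask, the ether can, the fuel sample, the solvent jar | the lab module: the acid flask, the chlorine cylinder]
4. Engineer goes back to the storage bay with the acid flask.  [the storage bay: the acid flask, the base flask, the ether can, the fuel sample, the solvent jar | the lab module: the chlorine cylinder]
5. Engineer goes to the lab module with the base flask.  [the storage bay: the acid flask, the ether can, the fuel sample, the solvent jar | the lab module: the base flask, the chlorine cylinder]
6. Engineer goes back to the storage bay alone.  [the storage bay: the acid flask, the ether can, the fuel sample, the solvent jar | the lab module: the base flask, the chlorine cylinder]
7. Engineer goes to the lab module with the ether can.  [the storage bay: the acid flask, the fuel sample, the solvent jar | the lab module: the base flask, the chlorine cylinder, the ether can]
8. Engineer goes back to the storage bay alone.  [the storage bay: the acid flask, the fuel sample, the solvent jar | the lab module: the base flask, the chlorine cylinder, the ether can]
9. Engineer goes to the lab module with the fuel sample.  [the storage bay: the acid flask, the solvent jar | the lab module: the base flask, the chlorine cylinder, the ether can, the fuel sample]
10. Engineer goes back to the storage bay alone.  [the storage bay: the acid flask, the solvent jar | the lab module: the base flask, the chlorine cylinder, the ether can, the fuel sample]
11. Engineer goes to the lab module with the solvent jar.  [the storage bay: the acid flask | the lab module: the base flask, the chlorine cylinder, the ether can, the fuel sample, the solvent jar]
12. Engineer goes back to the storage bay alone.  [the storage bay: the acid flask | the lab module: the base flask, the chlorine cylinder, the ether can, the fuel sample, the solvent jar]
13. Engineer goes to the lab module with the acid flask.  [the storage bay: — | the lab module: the acid flask, the base flask, the chlorine cylinder, the ether can, the fuel sample, the solvent jar]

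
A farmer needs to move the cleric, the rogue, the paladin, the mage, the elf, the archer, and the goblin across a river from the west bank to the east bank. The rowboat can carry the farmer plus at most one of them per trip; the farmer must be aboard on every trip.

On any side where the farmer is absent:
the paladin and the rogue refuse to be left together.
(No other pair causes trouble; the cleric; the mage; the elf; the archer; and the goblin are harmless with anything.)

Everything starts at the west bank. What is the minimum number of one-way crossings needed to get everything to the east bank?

13

Counting alone: the farmer can take at most 1 across per trip to the east bank, so moving all 7 needs at least 7 loaded trips out, with a return between consecutive ones — at least 13 crossings.
The plan below uses exactly 13 crossings, so it is optimal:
1. Farmer goes to the east bank with the rogue.  [the west bank: the archer, the cleric, the elf, the goblin, the mage, the paladin | the east bank: the rogue]
2. Farmer goes back to the west bank alone.  [the west bank: the archer, the cleric, the elf, the goblin, the mage, the paladin | the east bank: the rogue]
3. Farmer goes to the east bank with the cleric.  [the west bank: the archer, the elf, the goblin, the mage, the paladin | the east bank: the cleric, the rogue]
4. Farmer goes back to the west bank alone.  [the west bank: the archer, the elf, the goblin, the mage, the paladin | the east bank: the cleric, the rogue]
5. Farmer goes to the east bank with the mage.  [the west bank: the archer, the elf, the goblin, the paladin | the east bank: the cleric, the mage, the rogue]
6. Farmer goes back to the west bank alone.  [the west bank: the archer, the elf, the goblin, the paladin | the east bank: the cleric, the mage, the rogue]
7. Farmer goes to the east bank with the elf.  [the west bank: the archer, the goblin, the paladin | the east bank: the cleric, the elf, the mage, the rogue]
8. Farmer goes back to the west bank alone.  [the west bank: the archer, the goblin, the paladin | the east bank: the cleric, the elf, the mage, the rogue]
9. Farmer goes to the east bank with the archer.  [the west bank: the goblin, the paladin | the east bank: the archer, the cleric, the elf, the mage, the rogue]
10. Farmer goes back to the west bank alone.  [the west bank: the goblin, the paladin | the east bank: the archer, the cleric, the elf, the mage, the rogue]
11. Farmer goes to the east bank with the goblin.  [the west bank: the paladin | the east bank: the archer, the cleric, the elf, the goblin, the mage, the rogue]
12. Farmer goes back to the west bank alone.  [the west bank: the paladin | the east bank: the archer, the cleric, the elf, the goblin, the mage, the rogue]
13. Farmer goes to the east bank with the paladin.  [the west bank: — | the east bank: the archer, the cleric, the elf, the goblin, the mage, the paladin, the rogue]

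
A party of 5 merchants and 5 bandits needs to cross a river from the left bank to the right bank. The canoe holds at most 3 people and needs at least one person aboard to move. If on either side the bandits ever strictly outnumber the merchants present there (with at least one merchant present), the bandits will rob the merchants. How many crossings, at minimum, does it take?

Counting alone: each trip to the right bank takes at most 3 across and each return brings at least 1 back, so after t trips out (and t−1 returns) at most 3t − (t−1) of the 10 are across; that first reaches 10 at t = 5, so at least 9 crossings are needed.
The safety rule pushes this higher. Following every safe sequence of crossings, the most of the 10 that can be at the right bank as the canoe arrives there on crossing 9 is 9 — never all 10.
So no plan with fewer than 11 crossings exists, and this one achieves 11:
1. 2 bandits → the right bank.  (the left bank: 5M 3B; the right bank: 0M 2B)
2. 1 bandit ← the left bank.  (the left bank: 5M 4B; the right bank: 0M 1B)
3. 3 bandits → the right bank.  (the left bank: 5M 1B; the right bank: 0M 4B)
4. 1 bandit ← the left bank.  (the left bank: 5M 2B; the right bank: 0M 3B)
5. 3 merchants → the right bank.  (the left bank: 2M 2B; the right bank: 3M 3B)
6. 1 merchant and 1 bandit ← the left bank.  (the left bank: 3M 3B; the right bank: 2M 2B)
7. 3 merchants → the right bank.  (the left bank: 0M 3B; the right bank: 5M 2B)
8. 1 bandit ← the left bank.  (the left bank: 0M 4B; the right bank: 5M 1B)
9. 2 bandits → the right bank.  (the left bank: 0M 2B; the right bank: 5M 3B)
10. 1 bandit ← the left bank.  (the left bank: 0M 3B; the right bank: 5M 2B)
11. 3 bandits → the right bank.  (the left bank: 0M 0B; the right bank: 5M 5B)

11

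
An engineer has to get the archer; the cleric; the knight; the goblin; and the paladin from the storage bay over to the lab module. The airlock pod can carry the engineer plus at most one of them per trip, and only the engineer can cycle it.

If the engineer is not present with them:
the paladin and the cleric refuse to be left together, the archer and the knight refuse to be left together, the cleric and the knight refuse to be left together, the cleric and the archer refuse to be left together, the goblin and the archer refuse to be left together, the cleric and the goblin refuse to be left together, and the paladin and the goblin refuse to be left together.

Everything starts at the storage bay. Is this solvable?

Whatever the first load, the items left behind include a forbidden pair without the engineer. No opening move is safe, so no plan exists.

No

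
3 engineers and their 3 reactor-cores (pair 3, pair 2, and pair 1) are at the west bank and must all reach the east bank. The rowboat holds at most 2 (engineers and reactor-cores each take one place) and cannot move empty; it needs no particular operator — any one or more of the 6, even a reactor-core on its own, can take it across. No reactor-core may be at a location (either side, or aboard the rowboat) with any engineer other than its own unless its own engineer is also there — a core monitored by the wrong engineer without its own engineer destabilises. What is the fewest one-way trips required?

Counting alone: each trip to the east bank takes at most 2 across and each return brings at least 1 back, so after t trips out (and t−1 returns) at most 2t − (t−1) of the 6 are across; that first reaches 6 at t = 5, so at least 9 crossings are needed.
The safety rule pushes this higher. Following every safe sequence of crossings, the most of the 6 that can be at the east bank as the rowboat arrives there on crossing 9 is 5 — never all 6.
So no plan with fewer than 11 crossings exists, and this one achieves 11:
1. engineer 3 and reactor-core 3 cross → the east bank.
2. engineer 3 crosses ← the west bank.
3. reactor-core 1 and reactor-core 2 cross → the east bank.
4. reactor-core 3 crosses ← the west bank.
5. engineer 1 and engineer 2 cross → the east bank.
6. engineer 2 and reactor-core 2 cross ← the west bank.
7. engineer 2 and engineer 3 cross → the east bank.
8. reactor-core 1 crosses ← the west bank.
9. reactor-core 2 and reactor-core 3 cross → the east bank.
10. engineer 1 crosses ← the west bank.
11. engineer 1 and reactor-core 1 cross → the east bank.

11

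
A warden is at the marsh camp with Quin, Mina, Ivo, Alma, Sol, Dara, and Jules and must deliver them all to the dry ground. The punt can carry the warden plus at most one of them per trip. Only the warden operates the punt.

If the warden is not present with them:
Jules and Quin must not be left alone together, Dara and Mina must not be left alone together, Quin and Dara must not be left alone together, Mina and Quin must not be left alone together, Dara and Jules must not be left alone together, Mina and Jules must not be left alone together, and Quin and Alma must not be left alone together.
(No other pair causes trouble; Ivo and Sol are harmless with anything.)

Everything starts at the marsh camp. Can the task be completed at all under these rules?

No

Whatever the first load, the items left behind include a forbidden pair without the warden. No opening move is safe, so no plan exists.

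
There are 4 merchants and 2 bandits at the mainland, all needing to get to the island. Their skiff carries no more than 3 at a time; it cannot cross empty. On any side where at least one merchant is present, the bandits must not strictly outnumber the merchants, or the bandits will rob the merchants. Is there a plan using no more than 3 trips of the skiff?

Counting alone: each trip to the island takes at most 3 across and each return brings at least 1 back, so after t trips out (and t−1 returns) at most 3t − (t−1) of the 6 are across; that first reaches 6 at t = 3, so at least 5 crossings are needed.
Since 3 < 5, 3 crossings cannot be enough. (The shortest complete plan in fact takes 5:)
1. 2 bandits → the island.  (the mainland: 4M 0B; the island: 0M 2B)
2. 1 bandit ← the mainland.  (the mainland: 4M 1B; the island: 0M 1B)
3. 2 merchants and 1 bandit → the island.  (the mainland: 2M 0B; the island: 2M 2B)
4. 1 bandit ← the mainland.  (the mainland: 2M 1B; the island: 2M 1B)
5. 2 merchants and 1 bandit → the island.  (the mainland: 0M 0B; the island: 4M 2B)

No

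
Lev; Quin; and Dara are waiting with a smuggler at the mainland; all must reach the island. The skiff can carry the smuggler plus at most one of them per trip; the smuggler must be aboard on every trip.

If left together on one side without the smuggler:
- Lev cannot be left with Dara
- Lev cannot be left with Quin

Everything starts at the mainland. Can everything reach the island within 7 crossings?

Yes — this plan uses 7 crossings (≤ 7):
1. Smuggler goes to the island with Lev.  [the mainland: Dara, Quin | the island: Lev]
2. Smuggler goes back to the mainland alone.  [the mainland: Dara, Quin | the island: Lev]
3. Smuggler goes to the island with Quin.  [the mainland: Dara | the island: Lev, Quin]
4. Smuggler goes back to the mainland with Lev.  [the mainland: Dara, Lev | the island: Quin]
5. Smuggler goes to the island with Dara.  [the mainland: Lev | the island: Dara, Quin]
6. Smuggler goes back to the mainland alone.  [the mainland: Lev | the island: Dara, Quin]
7. Smuggler goes to the island with Lev.  [the mainland: — | the island: Dara, Lev, Quin]

Yes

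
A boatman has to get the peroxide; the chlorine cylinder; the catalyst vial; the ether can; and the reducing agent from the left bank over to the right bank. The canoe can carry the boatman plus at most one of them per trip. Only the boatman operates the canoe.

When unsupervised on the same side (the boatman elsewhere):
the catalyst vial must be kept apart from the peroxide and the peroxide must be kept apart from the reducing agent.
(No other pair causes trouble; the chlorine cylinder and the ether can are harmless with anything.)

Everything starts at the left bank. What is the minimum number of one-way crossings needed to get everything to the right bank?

11

Counting alone: the boatman can take at most 1 across per trip to the right bank, so moving all 5 needs at least 5 loaded trips out, with a return between consecutive ones — at least 9 crossings.
The safety rule pushes this higher. Following every safe sequence of crossings, the most of the 5 that can be at the right bank as the canoe arrives there on crossing 9 is 4 — never all 5.
So no plan with fewer than 11 crossings exists, and this one achieves 11:
1. Boatman goes to the right bank with the peroxide.
2. Boatman goes back to the left bank alone.
3. Boatman goes to the right bank with the chlorine cylinder.
4. Boatman goes back to the left bank alone.
5. Boatman goes to the right bank with the catalyst vial.
6. Boatman goes back to the left bank with the peroxide.
7. Boatman goes to the right bank with the reducing agent.
8. Boatman goes back to the left bank alone.
9. Boatman goes to the right bank with the ether can.
10. Boatman goes back to the left bank alone.
11. Boatman goes to the right bank with the peroxide.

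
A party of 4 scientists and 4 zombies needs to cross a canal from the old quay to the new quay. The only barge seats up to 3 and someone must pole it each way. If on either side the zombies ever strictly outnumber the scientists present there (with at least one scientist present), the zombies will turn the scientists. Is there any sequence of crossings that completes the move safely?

Yes

1. 2 zombies → the new quay.  (the old quay: 4S 2Z; the new quay: 0S 2Z)
2. 1 zombie ← the old quay.  (the old quay: 4S 3Z; the new quay: 0S 1Z)
3. 3 zombies → the new quay.  (the old quay: 4S 0Z; the new quay: 0S 4Z)
4. 1 zombie ← the old quay.  (the old quay: 4S 1Z; the new quay: 0S 3Z)
5. 3 scientists → the new quay.  (the old quay: 1S 1Z; the new quay: 3S 3Z)
6. 1 scientist and 1 zombie ← the old quay.  (the old quay: 2S 2Z; the new quay: 2S 2Z)
7. 2 scientists → the new quay.  (the old quay: 0S 2Z; the new quay: 4S 2Z)
8. 1 zombie ← the old quay.  (the old quay: 0S 3Z; the new quay: 4S 1Z)
9. 3 zombies → the new quay.  (the old quay: 0S 0Z; the new quay: 4S 4Z)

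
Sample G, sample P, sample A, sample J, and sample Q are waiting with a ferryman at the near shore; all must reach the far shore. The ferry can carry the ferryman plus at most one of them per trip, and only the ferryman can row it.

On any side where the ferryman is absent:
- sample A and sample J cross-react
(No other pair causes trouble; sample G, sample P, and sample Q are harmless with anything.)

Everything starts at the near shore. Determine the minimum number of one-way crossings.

Counting alone: the ferryman can take at most 1 across per trip to the far shore, so moving all 5 needs at least 5 loaded trips out, with a return between consecutive ones — at least 9 crossings.
The plan below uses exactly 9 crossings, so it is optimal:
1. Ferryman goes to the far shore with sample A.
2. Ferryman goes back to the near shore alone.
3. Ferryman goes to the far shore with sample G.
4. Ferryman goes back to the near shore alone.
5. Ferryman goes to the far shore with sample P.
6. Ferryman goes back to the near shore alone.
7. Ferryman goes to the far shore with sample Q.
8. Ferryman goes back to the near shore alone.
9. Ferryman goes to the far shore with sample J.

9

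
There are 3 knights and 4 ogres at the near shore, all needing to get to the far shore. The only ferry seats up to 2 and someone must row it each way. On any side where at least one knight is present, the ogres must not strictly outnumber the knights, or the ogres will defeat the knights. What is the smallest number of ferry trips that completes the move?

impossible

The ogres already outnumber the knights at the near shore before anyone moves, so the starting position itself is disallowed.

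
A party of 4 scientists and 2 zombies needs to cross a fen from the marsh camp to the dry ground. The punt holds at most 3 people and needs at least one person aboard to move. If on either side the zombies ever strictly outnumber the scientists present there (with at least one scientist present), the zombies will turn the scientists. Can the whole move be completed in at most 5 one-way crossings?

Yes — this plan uses 5 crossings (≤ 5):
1. 2 zombies → the dry ground.  (the marsh camp: 4S 0Z; the dry ground: 0S 2Z)
2. 1 zombie ← the marsh camp.  (the marsh camp: 4S 1Z; the dry ground: 0S 1Z)
3. 2 scientists and 1 zombie → the dry ground.  (the marsh camp: 2S 0Z; the dry ground: 2S 2Z)
4. 1 zombie ← the marsh camp.  (the marsh camp: 2S 1Z; the dry ground: 2S 1Z)
5. 2 scientists and 1 zombie → the dry ground.  (the marsh camp: 0S 0Z; the dry ground: 4S 2Z)

Yes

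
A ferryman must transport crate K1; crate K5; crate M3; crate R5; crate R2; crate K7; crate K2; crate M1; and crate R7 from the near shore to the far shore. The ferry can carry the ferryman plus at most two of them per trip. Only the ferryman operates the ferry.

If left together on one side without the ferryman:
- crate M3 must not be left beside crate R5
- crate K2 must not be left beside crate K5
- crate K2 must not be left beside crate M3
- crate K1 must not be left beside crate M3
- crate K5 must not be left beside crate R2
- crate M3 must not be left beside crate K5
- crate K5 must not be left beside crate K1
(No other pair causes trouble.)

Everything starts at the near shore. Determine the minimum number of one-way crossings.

Counting alone: the ferryman can take at most 2 across per trip to the far shore, so moving all 9 needs at least 5 loaded trips out, with a return between consecutive ones — at least 9 crossings.
The safety rule pushes this higher. Following every safe sequence of crossings, the most of the 9 that can be at the far shore as the ferry arrives there on crossings 9, 11, 13 is 6, 7, 8 respectively — never all 9.
So no plan with fewer than 15 crossings exists, and this one achieves 15:
1. Ferryman goes to the far shore with crate K5 and crate M3.  [the near shore: crate K1, crate K2, crate K7, crate M1, crate R2, crate R5, crate R7 | the far shore: crate K5, crate M3]
2. Ferryman goes back to the near shore with crate K5.  [the near shore: crate K1, crate K2, crate K5, crate K7, crate M1, crate R2, crate R5, crate R7 | the far shore: crate M3]
3. Ferryman goes to the far shore with crate K5 and crate R5.  [the near shore: crate K1, crate K2, crate K7, crate M1, crate R2, crate R7 | the far shore: crate K5, crate M3, crate R5]
4. Ferryman goes back to the near shore with crate M3.  [the near shore: crate K1, crate K2, crate K7, crate M1, crate M3, crate R2, crate R7 | the far shore: crate K5, crate R5]
5. Ferryman goes to the far shore with crate K1 and crate K2.  [the near shore: crate K7, crate M1, crate M3, crate R2, crate R7 | the far shore: crate K1, crate K2, crate K5, crate R5]
6. Ferryman goes back to the near shore with crate K5.  [the near shore: crate K5, crate K7, crate M1, crate M3, crate R2, crate R7 | the far shore: crate K1, crate K2, crate R5]
7. Ferryman goes to the far shore with crate K5 and crate R2.  [the near shore: crate K7, crate M1, crate M3, crate R7 | the far shore: crate K1, crate K2, crate K5, crate R2, crate R5]
8. Ferryman goes back to the near shore with crate K5.  [the near shore: crate K5, crate K7, crate M1, crate M3, crate R7 | the far shore: crate K1, crate K2, crate R2, crate R5]
9. Ferryman goes to the far shore with crate K5 and crate K7.  [the near shore: crate M1, crate M3, crate R7 | the far shore: crate K1, crate K2, crate K5, crate K7, crate R2, crate R5]
10. Ferryman goes back to the near shore with crate K5.  [the near shore: crate K5, crate M1, crate M3, crate R7 | the far shore: crate K1, crate K2, crate K7, crate R2, crate R5]
11. Ferryman goes to the far shore with crate K5 and crate M1.  [the near shore: crate M3, crate R7 | the far shore: crate K1, crate K2, crate K5, crate K7, crate M1, crate R2, crate R5]
12. Ferryman goes back to the near shore with crate K5.  [the near shore: crate K5, crate M3, crate R7 | the far shore: crate K1, crate K2, crate K7, crate M1, crate R2, crate R5]
13. Ferryman goes to the far shore with crate K5 and crate R7.  [the near shore: crate M3 | the far shore: crate K1, crate K2, crate K5, crate K7, crate M1, crate R2, crate R5, crate R7]
14. Ferryman goes back to the near shore with crate K5.  [the near shore: crate K5, crate M3 | the far shore: crate K1, crate K2, crate K7, crate M1, crate R2, crate R5, crate R7]
15. Ferryman goes to the far shore with crate K5 and crate M3.  [the near shore: — | the far shore: crate K1, crate K2, crate K5, crate K7, crate M1, crate M3, crate R2, crate R5, crate R7]

15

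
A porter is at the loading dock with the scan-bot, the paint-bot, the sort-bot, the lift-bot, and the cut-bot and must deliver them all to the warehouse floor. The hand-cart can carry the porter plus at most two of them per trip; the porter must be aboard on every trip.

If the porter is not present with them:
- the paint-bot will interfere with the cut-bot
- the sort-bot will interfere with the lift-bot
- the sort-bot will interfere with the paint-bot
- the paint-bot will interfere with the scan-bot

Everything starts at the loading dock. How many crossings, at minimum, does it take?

Counting alone: the porter can take at most 2 across per trip to the warehouse floor, so moving all 5 needs at least 3 loaded trips out, with a return between consecutive ones — at least 5 crossings.
The plan below uses exactly 5 crossings, so it is optimal:
1. Porter goes to the warehouse floor with the paint-bot and the sort-bot.
2. Porter goes back to the loading dock with the paint-bot.
3. Porter goes to the warehouse floor with the cut-bot and the scan-bot.
4. Porter goes back to the loading dock alone.
5. Porter goes to the warehouse floor with the lift-bot and the paint-bot.

5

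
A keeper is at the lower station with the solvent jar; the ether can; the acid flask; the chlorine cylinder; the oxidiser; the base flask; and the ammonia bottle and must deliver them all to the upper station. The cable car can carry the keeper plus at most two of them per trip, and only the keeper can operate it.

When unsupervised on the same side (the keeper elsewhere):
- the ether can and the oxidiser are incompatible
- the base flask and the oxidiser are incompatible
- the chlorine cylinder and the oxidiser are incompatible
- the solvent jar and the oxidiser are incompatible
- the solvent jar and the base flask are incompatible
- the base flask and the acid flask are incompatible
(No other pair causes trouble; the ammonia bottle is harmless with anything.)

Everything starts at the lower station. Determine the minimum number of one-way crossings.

11

Counting alone: the keeper can take at most 2 across per trip to the upper station, so moving all 7 needs at least 4 loaded trips out, with a return between consecutive ones — at least 7 crossings.
The safety rule pushes this higher. Following every safe sequence of crossings, the most of the 7 that can be at the upper station as the cable car arrives there on crossings 7, 9 is 5, 6 respectively — never all 7.
So no plan with fewer than 11 crossings exists, and this one achieves 11:
1. Keeper goes to the upper station with the base flask and the oxidiser.
2. Keeper goes back to the lower station with the oxidiser.
3. Keeper goes to the upper station with the ether can and the oxidiser.
4. Keeper goes back to the lower station with the oxidiser.
5. Keeper goes to the upper station with the chlorine cylinder and the solvent jar.
6. Keeper goes back to the lower station with the solvent jar.
7. Keeper goes to the upper station with the acid flask and the solvent jar.
8. Keeper goes back to the lower station with the base flask.
9. Keeper goes to the upper station with the ammonia bottle and the oxidiser.
10. Keeper goes back to the lower station with the oxidiser.
11. Keeper goes to the upper station with the base flask and the oxidiser.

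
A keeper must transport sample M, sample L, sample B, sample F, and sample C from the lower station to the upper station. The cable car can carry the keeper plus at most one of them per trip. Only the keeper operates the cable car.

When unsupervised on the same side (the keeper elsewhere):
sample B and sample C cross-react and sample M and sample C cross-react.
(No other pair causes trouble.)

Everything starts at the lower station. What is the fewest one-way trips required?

11

Counting alone: the keeper can take at most 1 across per trip to the upper station, so moving all 5 needs at least 5 loaded trips out, with a return between consecutive ones — at least 9 crossings.
The safety rule pushes this higher. Following every safe sequence of crossings, the most of the 5 that can be at the upper station as the cable car arrives there on crossing 9 is 4 — never all 5.
So no plan with fewer than 11 crossings exists, and this one achieves 11:
1. Keeper goes to the upper station with sample C.
2. Keeper goes back to the lower station alone.
3. Keeper goes to the upper station with sample M.
4. Keeper goes back to the lower station with sample C.
5. Keeper goes to the upper station with sample B.
6. Keeper goes back to the lower station alone.
7. Keeper goes to the upper station with sample L.
8. Keeper goes back to the lower station alone.
9. Keeper goes to the upper station with sample F.
10. Keeper goes back to the lower station alone.
11. Keeper goes to the upper station with sample C.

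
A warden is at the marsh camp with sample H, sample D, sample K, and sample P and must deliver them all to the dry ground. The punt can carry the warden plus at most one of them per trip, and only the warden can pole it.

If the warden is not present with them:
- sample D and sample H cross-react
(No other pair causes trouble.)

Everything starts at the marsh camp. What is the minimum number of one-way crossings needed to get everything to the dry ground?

Counting alone: the warden can take at most 1 across per trip to the dry ground, so moving all 4 needs at least 4 loaded trips out, with a return between consecutive ones — at least 7 crossings.
The plan below uses exactly 7 crossings, so it is optimal:
1. Warden goes to the dry ground with sample H.
2. Warden goes back to the marsh camp alone.
3. Warden goes to the dry ground with sample K.
4. Warden goes back to the marsh camp alone.
5. Warden goes to the dry ground with sample P.
6. Warden goes back to the marsh camp alone.
7. Warden goes to the dry ground with sample D.

7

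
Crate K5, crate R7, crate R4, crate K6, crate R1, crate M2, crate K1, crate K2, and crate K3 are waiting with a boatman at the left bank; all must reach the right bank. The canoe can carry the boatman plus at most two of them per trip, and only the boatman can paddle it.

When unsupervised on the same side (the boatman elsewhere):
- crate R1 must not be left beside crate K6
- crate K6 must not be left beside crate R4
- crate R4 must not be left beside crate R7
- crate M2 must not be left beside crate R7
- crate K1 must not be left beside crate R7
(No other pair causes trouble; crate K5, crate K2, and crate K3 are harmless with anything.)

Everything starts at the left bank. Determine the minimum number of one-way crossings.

11

Counting alone: the boatman can take at most 2 across per trip to the right bank, so moving all 9 needs at least 5 loaded trips out, with a return between consecutive ones — at least 9 crossings.
The safety rule pushes this higher. Following every safe sequence of crossings, the most of the 9 that can be at the right bank as the canoe arrives there on crossing 9 is 8 — never all 9.
So no plan with fewer than 11 crossings exists, and this one achieves 11:
1. Boatman goes to the right bank with crate K6 and crate R7.  [the left bank: crate K1, crate K2, crate K3, crate K5, crate M2, crate R1, crate R4 | the right bank: crate K6, crate R7]
2. Boatman goes back to the left bank alone.  [the left bank: crate K1, crate K2, crate K3, crate K5, crate M2, crate R1, crate R4 | the right bank: crate K6, crate R7]
3. Boatman goes to the right bank with crate K5.  [the left bank: crate K1, crate K2, crate K3, crate M2, crate R1, crate R4 | the right bank: crate K5, crate K6, crate R7]
4. Boatman goes back to the left bank alone.  [the left bank: crate K1, crate K2, crate K3, crate M2, crate R1, crate R4 | the right bank: crate K5, crate K6, crate R7]
5. Boatman goes to the right bank with crate R1 and crate R4.  [the left bank: crate K1, crate K2, crate K3, crate M2 | the right bank: crate K5, crate K6, crate R1, crate R4, crate R7]
6. Boatman goes back to the left bank with crate K6 and crate R7.  [the left bank: crate K1, crate K2, crate K3, crate K6, crate M2, crate R7 | the right bank: crate K5, crate R1, crate R4]
7. Boatman goes to the right bank with crate K1 and crate M2.  [the left bank: crate K2, crate K3, crate K6, crate R7 | the right bank: crate K1, crate K5, crate M2, crate R1, crate R4]
8. Boatman goes back to the left bank alone.  [the left bank: crate K2, crate K3, crate K6, crate R7 | the right bank: crate K1, crate K5, crate M2, crate R1, crate R4]
9. Boatman goes to the right bank with crate K2 and crate K3.  [the left bank: crate K6, crate R7 | the right bank: crate K1, crate K2, crate K3, crate K5, crate M2, crate R1, crate R4]
10. Boatman goes back to the left bank alone.  [the left bank: crate K6, crate R7 | the right bank: crate K1, crate K2, crate K3, crate K5, crate M2, crate R1, crate R4]
11. Boatman goes to the right bank with crate K6 and crate R7.  [the left bank: — | the right bank: crate K1, crate K2, crate K3, crate K5, crate K6, crate M2, crate R1, crate R4, crate R7]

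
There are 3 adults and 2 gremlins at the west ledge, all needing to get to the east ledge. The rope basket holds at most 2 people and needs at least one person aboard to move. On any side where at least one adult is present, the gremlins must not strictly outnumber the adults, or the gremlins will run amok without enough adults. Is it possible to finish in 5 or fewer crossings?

Counting alone: each trip to the east ledge takes at most 2 across and each return brings at least 1 back, so after t trips out (and t−1 returns) at most 2t − (t−1) of the 5 are across; that first reaches 5 at t = 4, so at least 7 crossings are needed.
Since 5 < 7, 5 crossings cannot be enough. (The shortest complete plan in fact takes 7:)
1. 2 gremlins → the east ledge.  (the west ledge: 3A 0G; the east ledge: 0A 2G)
2. 1 gremlin ← the west ledge.  (the west ledge: 3A 1G; the east ledge: 0A 1G)
3. 2 adults → the east ledge.  (the west ledge: 1A 1G; the east ledge: 2A 1G)
4. 1 adult ← the west ledge.  (the west ledge: 2A 1G; the east ledge: 1A 1G)
5. 1 adult and 1 gremlin → the east ledge.  (the west ledge: 1A 0G; the east ledge: 2A 2G)
6. 1 gremlin ← the west ledge.  (the west ledge: 1A 1G; the east ledge: 2A 1G)
7. 1 adult and 1 gremlin → the east ledge.  (the west ledge: 0A 0G; the east ledge: 3A 2G)

No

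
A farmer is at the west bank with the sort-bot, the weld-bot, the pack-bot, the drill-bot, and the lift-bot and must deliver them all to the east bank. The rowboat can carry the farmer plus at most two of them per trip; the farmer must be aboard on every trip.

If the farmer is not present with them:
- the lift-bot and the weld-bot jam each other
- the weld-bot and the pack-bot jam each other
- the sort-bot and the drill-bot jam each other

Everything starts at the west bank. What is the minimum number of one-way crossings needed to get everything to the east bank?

5

Counting alone: the farmer can take at most 2 across per trip to the east bank, so moving all 5 needs at least 3 loaded trips out, with a return between consecutive ones — at least 5 crossings.
The plan below uses exactly 5 crossings, so it is optimal:
1. Farmer goes to the east bank with the sort-bot and the weld-bot.  [the west bank: the drill-bot, the lift-bot, the pack-bot | the east bank: the sort-bot, the weld-bot]
2. Farmer goes back to the west bank alone.  [the west bank: the drill-bot, the lift-bot, the pack-bot | the east bank: the sort-bot, the weld-bot]
3. Farmer goes to the east bank with the lift-bot and the pack-bot.  [the west bank: the drill-bot | the east bank: the lift-bot, the pack-bot, the sort-bot, the weld-bot]
4. Farmer goes back to the west bank with the weld-bot.  [the west bank: the drill-bot, the weld-bot | the east bank: the lift-bot, the pack-bot, the sort-bot]
5. Farmer goes to the east bank with the drill-bot and the weld-bot.  [the west bank: — | the east bank: the drill-bot, the lift-bot, the pack-bot, the sort-bot, the weld-bot]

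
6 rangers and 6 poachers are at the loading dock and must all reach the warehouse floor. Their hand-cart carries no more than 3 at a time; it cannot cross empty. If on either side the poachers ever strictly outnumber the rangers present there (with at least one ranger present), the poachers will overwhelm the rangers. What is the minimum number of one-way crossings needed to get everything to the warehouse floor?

Following every safe sequence of crossings from the start, the most of the 12 that can be at the warehouse floor as the hand-cart arrives there on crossings 1, 3, 5 is 3, 5, 6 respectively; the best ever achieved is 6 of 12.
From crossing 7 on, no configuration arises that was not already reachable earlier: only 17 distinct safe configurations (who is on which side, and where the hand-cart is) can ever be reached, none of them has everyone across, and every continuation just revisits them. They are: 0 rangers + 0 poachers across (hand-cart back at the start); 0 rangers + 1 poacher across (hand-cart there); 0 rangers + 1 poacher across (hand-cart back at the start); 0 rangers + 2 poachers across (hand-cart there); 0 rangers + 2 poachers across (hand-cart back at the start); 0 rangers + 3 poachers across (hand-cart there); 0 rangers + 3 poachers across (hand-cart back at the start); 0 rangers + 4 poachers across (hand-cart there); 0 rangers + 4 poachers across (hand-cart back at the start); 0 rangers + 5 poachers across (hand-cart there); 0 rangers + 5 poachers across (hand-cart back at the start); 0 rangers + 6 poachers across (hand-cart there); 1 ranger + 1 poacher across (hand-cart there); 1 ranger + 1 poacher across (hand-cart back at the start); 2 rangers + 2 poachers across (hand-cart there); 2 rangers + 2 poachers across (hand-cart back at the start); 3 rangers + 3 poachers across (hand-cart there). So no valid plan exists.

impossible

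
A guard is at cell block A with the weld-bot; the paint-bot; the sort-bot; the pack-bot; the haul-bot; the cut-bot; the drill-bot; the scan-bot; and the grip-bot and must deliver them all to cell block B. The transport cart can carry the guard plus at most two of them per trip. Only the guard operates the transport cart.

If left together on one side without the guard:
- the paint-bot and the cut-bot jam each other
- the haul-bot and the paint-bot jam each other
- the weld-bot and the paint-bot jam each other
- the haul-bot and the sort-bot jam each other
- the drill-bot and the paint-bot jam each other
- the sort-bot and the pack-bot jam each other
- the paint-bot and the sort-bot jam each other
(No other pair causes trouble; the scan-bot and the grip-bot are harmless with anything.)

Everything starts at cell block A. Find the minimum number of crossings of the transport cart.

Counting alone: the guard can take at most 2 across per trip to cell block B, so moving all 9 needs at least 5 loaded trips out, with a return between consecutive ones — at least 9 crossings.
The safety rule pushes this higher. Following every safe sequence of crossings, the most of the 9 that can be at cell block B as the transport cart arrives there on crossings 9, 11, 13 is 6, 7, 8 respectively — never all 9.
So no plan with fewer than 15 crossings exists, and this one achieves 15:
1. Guard goes to cell block B with the paint-bot and the sort-bot.  [cell block A: the cut-bot, the drill-bot, the grip-bot, the haul-bot, the pack-bot, the scan-bot, the weld-bot | cell block B: the paint-bot, the sort-bot]
2. Guard goes back to cell block A with the paint-bot.  [cell block A: the cut-bot, the drill-bot, the grip-bot, the haul-bot, the pack-bot, the paint-bot, the scan-bot, the weld-bot | cell block B: the sort-bot]
3. Guard goes to cell block B with the paint-bot and the weld-bot.  [cell block A: the cut-bot, the drill-bot, the grip-bot, the haul-bot, the pack-bot, the scan-bot | cell block B: the paint-bot, the sort-bot, the weld-bot]
4. Guard goes back to cell block A with the paint-bot.  [cell block A: the cut-bot, the drill-bot, the grip-bot, the haul-bot, the pack-bot, the paint-bot, the scan-bot | cell block B: the sort-bot, the weld-bot]
5. Guard goes to cell block B with the cut-bot and the paint-bot.  [cell block A: the drill-bot, the grip-bot, the haul-bot, the pack-bot, the scan-bot | cell block B: the cut-bot, the paint-bot, the sort-bot, the weld-bot]
6. Guard goes back to cell block A with the paint-bot.  [cell block A: the drill-bot, the grip-bot, the haul-bot, the pack-bot, the paint-bot, the scan-bot | cell block B: the cut-bot, the sort-bot, the weld-bot]
7. Guard goes to cell block B with the drill-bot and the paint-bot.  [cell block A: the grip-bot, the haul-bot, the pack-bot, the scan-bot | cell block B: the cut-bot, the drill-bot, the paint-bot, the sort-bot, the weld-bot]
8. Guard goes back to cell block A with the paint-bot.  [cell block A: the grip-bot, the haul-bot, the pack-bot, the paint-bot, the scan-bot | cell block B: the cut-bot, the drill-bot, the sort-bot, the weld-bot]
9. Guard goes to cell block B with the paint-bot and the scan-bot.  [cell block A: the grip-bot, the haul-bot, the pack-bot | cell block B: the cut-bot, the drill-bot, the paint-bot, the scan-bot, the sort-bot, the weld-bot]
10. Guard goes back to cell block A with the paint-bot.  [cell block A: the grip-bot, the haul-bot, the pack-bot, the paint-bot | cell block B: the cut-bot, the drill-bot, the scan-bot, the sort-bot, the weld-bot]
11. Guard goes to cell block B with the grip-bot and the paint-bot.  [cell block A: the haul-bot, the pack-bot | cell block B: the cut-bot, the drill-bot, the grip-bot, the paint-bot, the scan-bot, the sort-bot, the weld-bot]
12. Guard goes back to cell block A with the paint-bot.  [cell block A: the haul-bot, the pack-bot, the paint-bot | cell block B: the cut-bot, the drill-bot, the grip-bot, the scan-bot, the sort-bot, the weld-bot]
13. Guard goes to cell block B with the haul-bot and the pack-bot.  [cell block A: the paint-bot | cell block B: the cut-bot, the drill-bot, the grip-bot, the haul-bot, the pack-bot, the scan-bot, the sort-bot, the weld-bot]
14. Guard goes back to cell block A with the sort-bot.  [cell block A: the paint-bot, the sort-bot | cell block B: the cut-bot, the drill-bot, the grip-bot, the haul-bot, the pack-bot, the scan-bot, the weld-bot]
15. Guard goes to cell block B with the paint-bot and the sort-bot.  [cell block A: — | cell block B: the cut-bot, the drill-bot, the grip-bot, the haul-bot, the pack-bot, the paint-bot, the scan-bot, the sort-bot, the weld-bot]

15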